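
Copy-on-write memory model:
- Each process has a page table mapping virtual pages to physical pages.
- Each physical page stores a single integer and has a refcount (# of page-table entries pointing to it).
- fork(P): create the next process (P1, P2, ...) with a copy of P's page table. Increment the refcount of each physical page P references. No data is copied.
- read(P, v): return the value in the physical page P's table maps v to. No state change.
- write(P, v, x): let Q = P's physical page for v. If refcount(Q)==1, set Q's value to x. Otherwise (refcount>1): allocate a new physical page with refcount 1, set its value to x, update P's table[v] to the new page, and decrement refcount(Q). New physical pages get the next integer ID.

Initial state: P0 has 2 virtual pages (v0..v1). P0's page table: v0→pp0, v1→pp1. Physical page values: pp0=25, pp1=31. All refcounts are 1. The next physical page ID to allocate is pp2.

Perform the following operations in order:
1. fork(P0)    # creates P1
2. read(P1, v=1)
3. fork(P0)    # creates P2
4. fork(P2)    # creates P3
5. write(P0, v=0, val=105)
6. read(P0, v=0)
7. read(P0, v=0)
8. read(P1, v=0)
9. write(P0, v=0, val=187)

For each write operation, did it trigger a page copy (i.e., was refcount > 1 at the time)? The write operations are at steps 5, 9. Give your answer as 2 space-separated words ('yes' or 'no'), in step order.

Op 1: fork(P0) -> P1. 2 ppages; refcounts: pp0:2 pp1:2
Op 2: read(P1, v1) -> 31. No state change.
Op 3: fork(P0) -> P2. 2 ppages; refcounts: pp0:3 pp1:3
Op 4: fork(P2) -> P3. 2 ppages; refcounts: pp0:4 pp1:4
Op 5: write(P0, v0, 105). refcount(pp0)=4>1 -> COPY to pp2. 3 ppages; refcounts: pp0:3 pp1:4 pp2:1
Op 6: read(P0, v0) -> 105. No state change.
Op 7: read(P0, v0) -> 105. No state change.
Op 8: read(P1, v0) -> 25. No state change.
Op 9: write(P0, v0, 187). refcount(pp2)=1 -> write in place. 3 ppages; refcounts: pp0:3 pp1:4 pp2:1

yes no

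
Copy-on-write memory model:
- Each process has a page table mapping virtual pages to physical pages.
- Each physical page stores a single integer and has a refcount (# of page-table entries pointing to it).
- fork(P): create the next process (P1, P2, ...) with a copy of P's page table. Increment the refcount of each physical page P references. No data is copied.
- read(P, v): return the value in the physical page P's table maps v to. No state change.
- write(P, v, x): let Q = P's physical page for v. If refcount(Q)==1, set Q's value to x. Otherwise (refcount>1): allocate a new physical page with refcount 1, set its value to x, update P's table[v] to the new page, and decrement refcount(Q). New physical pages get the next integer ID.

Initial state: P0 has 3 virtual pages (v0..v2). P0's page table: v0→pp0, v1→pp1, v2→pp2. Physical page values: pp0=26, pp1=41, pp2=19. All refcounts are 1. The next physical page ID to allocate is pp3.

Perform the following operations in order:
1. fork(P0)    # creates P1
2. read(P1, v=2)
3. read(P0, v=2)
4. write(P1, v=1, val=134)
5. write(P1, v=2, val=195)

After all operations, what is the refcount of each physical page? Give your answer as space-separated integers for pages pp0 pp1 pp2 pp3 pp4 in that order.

Answer: 2 1 1 1 1

Derivation:
Op 1: fork(P0) -> P1. 3 ppages; refcounts: pp0:2 pp1:2 pp2:2
Op 2: read(P1, v2) -> 19. No state change.
Op 3: read(P0, v2) -> 19. No state change.
Op 4: write(P1, v1, 134). refcount(pp1)=2>1 -> COPY to pp3. 4 ppages; refcounts: pp0:2 pp1:1 pp2:2 pp3:1
Op 5: write(P1, v2, 195). refcount(pp2)=2>1 -> COPY to pp4. 5 ppages; refcounts: pp0:2 pp1:1 pp2:1 pp3:1 pp4:1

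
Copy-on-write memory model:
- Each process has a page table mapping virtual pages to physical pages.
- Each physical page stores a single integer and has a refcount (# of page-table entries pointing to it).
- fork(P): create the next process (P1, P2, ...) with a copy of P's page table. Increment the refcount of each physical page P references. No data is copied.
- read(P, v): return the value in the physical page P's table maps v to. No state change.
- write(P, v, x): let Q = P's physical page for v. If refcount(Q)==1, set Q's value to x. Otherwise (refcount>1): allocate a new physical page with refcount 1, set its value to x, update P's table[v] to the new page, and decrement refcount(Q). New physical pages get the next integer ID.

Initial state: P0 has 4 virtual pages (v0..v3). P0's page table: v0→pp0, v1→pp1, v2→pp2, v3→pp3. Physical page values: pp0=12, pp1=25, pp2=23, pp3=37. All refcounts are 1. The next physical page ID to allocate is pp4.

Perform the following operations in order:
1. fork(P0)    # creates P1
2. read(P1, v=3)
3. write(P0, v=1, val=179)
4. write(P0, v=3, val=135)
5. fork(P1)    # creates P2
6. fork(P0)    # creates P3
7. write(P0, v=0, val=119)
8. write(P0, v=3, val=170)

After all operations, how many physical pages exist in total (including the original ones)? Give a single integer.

Op 1: fork(P0) -> P1. 4 ppages; refcounts: pp0:2 pp1:2 pp2:2 pp3:2
Op 2: read(P1, v3) -> 37. No state change.
Op 3: write(P0, v1, 179). refcount(pp1)=2>1 -> COPY to pp4. 5 ppages; refcounts: pp0:2 pp1:1 pp2:2 pp3:2 pp4:1
Op 4: write(P0, v3, 135). refcount(pp3)=2>1 -> COPY to pp5. 6 ppages; refcounts: pp0:2 pp1:1 pp2:2 pp3:1 pp4:1 pp5:1
Op 5: fork(P1) -> P2. 6 ppages; refcounts: pp0:3 pp1:2 pp2:3 pp3:2 pp4:1 pp5:1
Op 6: fork(P0) -> P3. 6 ppages; refcounts: pp0:4 pp1:2 pp2:4 pp3:2 pp4:2 pp5:2
Op 7: write(P0, v0, 119). refcount(pp0)=4>1 -> COPY to pp6. 7 ppages; refcounts: pp0:3 pp1:2 pp2:4 pp3:2 pp4:2 pp5:2 pp6:1
Op 8: write(P0, v3, 170). refcount(pp5)=2>1 -> COPY to pp7. 8 ppages; refcounts: pp0:3 pp1:2 pp2:4 pp3:2 pp4:2 pp5:1 pp6:1 pp7:1

Answer: 8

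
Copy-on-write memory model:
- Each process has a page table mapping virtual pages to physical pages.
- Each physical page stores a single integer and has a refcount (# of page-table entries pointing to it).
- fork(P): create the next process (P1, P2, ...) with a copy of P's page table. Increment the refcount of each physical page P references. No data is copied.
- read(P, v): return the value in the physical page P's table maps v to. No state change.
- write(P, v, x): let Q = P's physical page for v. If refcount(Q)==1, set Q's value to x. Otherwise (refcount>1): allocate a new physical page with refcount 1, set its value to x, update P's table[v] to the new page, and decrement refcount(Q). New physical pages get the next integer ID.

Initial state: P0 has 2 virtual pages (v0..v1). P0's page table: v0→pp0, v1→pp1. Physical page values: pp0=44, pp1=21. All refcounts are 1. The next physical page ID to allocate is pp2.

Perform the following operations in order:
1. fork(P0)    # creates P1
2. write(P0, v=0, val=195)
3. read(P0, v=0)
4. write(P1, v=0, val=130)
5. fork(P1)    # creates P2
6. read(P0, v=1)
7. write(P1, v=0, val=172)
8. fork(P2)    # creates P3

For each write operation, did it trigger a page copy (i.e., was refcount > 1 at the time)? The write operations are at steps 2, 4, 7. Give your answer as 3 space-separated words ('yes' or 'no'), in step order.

Op 1: fork(P0) -> P1. 2 ppages; refcounts: pp0:2 pp1:2
Op 2: write(P0, v0, 195). refcount(pp0)=2>1 -> COPY to pp2. 3 ppages; refcounts: pp0:1 pp1:2 pp2:1
Op 3: read(P0, v0) -> 195. No state change.
Op 4: write(P1, v0, 130). refcount(pp0)=1 -> write in place. 3 ppages; refcounts: pp0:1 pp1:2 pp2:1
Op 5: fork(P1) -> P2. 3 ppages; refcounts: pp0:2 pp1:3 pp2:1
Op 6: read(P0, v1) -> 21. No state change.
Op 7: write(P1, v0, 172). refcount(pp0)=2>1 -> COPY to pp3. 4 ppages; refcounts: pp0:1 pp1:3 pp2:1 pp3:1
Op 8: fork(P2) -> P3. 4 ppages; refcounts: pp0:2 pp1:4 pp2:1 pp3:1

yes no yes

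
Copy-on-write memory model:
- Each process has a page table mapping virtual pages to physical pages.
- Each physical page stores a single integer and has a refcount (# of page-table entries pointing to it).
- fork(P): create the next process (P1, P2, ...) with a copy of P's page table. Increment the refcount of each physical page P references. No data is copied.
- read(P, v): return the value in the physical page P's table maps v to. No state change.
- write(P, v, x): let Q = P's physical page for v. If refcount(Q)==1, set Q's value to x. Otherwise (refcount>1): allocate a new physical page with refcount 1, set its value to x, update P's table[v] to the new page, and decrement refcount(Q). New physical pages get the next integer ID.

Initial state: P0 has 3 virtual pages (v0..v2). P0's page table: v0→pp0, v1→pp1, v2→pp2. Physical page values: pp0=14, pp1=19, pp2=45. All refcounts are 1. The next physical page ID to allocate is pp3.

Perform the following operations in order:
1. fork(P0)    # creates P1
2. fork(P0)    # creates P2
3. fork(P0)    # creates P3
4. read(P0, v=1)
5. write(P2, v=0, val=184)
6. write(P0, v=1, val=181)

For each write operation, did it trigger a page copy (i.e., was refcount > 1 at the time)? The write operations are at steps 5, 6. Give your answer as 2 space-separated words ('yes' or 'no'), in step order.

Op 1: fork(P0) -> P1. 3 ppages; refcounts: pp0:2 pp1:2 pp2:2
Op 2: fork(P0) -> P2. 3 ppages; refcounts: pp0:3 pp1:3 pp2:3
Op 3: fork(P0) -> P3. 3 ppages; refcounts: pp0:4 pp1:4 pp2:4
Op 4: read(P0, v1) -> 19. No state change.
Op 5: write(P2, v0, 184). refcount(pp0)=4>1 -> COPY to pp3. 4 ppages; refcounts: pp0:3 pp1:4 pp2:4 pp3:1
Op 6: write(P0, v1, 181). refcount(pp1)=4>1 -> COPY to pp4. 5 ppages; refcounts: pp0:3 pp1:3 pp2:4 pp3:1 pp4:1

yes yes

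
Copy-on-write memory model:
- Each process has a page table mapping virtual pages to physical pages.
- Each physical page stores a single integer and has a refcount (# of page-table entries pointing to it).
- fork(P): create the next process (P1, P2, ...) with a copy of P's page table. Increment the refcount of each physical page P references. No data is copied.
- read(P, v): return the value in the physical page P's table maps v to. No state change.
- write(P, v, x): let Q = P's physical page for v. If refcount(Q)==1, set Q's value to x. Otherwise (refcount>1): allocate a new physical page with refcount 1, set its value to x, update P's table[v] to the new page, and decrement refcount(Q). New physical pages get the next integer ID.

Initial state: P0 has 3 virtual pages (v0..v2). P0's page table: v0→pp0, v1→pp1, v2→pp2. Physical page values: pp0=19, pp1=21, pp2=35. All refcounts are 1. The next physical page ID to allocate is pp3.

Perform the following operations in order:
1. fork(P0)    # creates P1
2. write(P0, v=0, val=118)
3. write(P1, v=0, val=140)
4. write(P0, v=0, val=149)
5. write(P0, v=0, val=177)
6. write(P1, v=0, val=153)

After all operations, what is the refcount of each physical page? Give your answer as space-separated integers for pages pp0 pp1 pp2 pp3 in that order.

Answer: 1 2 2 1

Derivation:
Op 1: fork(P0) -> P1. 3 ppages; refcounts: pp0:2 pp1:2 pp2:2
Op 2: write(P0, v0, 118). refcount(pp0)=2>1 -> COPY to pp3. 4 ppages; refcounts: pp0:1 pp1:2 pp2:2 pp3:1
Op 3: write(P1, v0, 140). refcount(pp0)=1 -> write in place. 4 ppages; refcounts: pp0:1 pp1:2 pp2:2 pp3:1
Op 4: write(P0, v0, 149). refcount(pp3)=1 -> write in place. 4 ppages; refcounts: pp0:1 pp1:2 pp2:2 pp3:1
Op 5: write(P0, v0, 177). refcount(pp3)=1 -> write in place. 4 ppages; refcounts: pp0:1 pp1:2 pp2:2 pp3:1
Op 6: write(P1, v0, 153). refcount(pp0)=1 -> write in place. 4 ppages; refcounts: pp0:1 pp1:2 pp2:2 pp3:1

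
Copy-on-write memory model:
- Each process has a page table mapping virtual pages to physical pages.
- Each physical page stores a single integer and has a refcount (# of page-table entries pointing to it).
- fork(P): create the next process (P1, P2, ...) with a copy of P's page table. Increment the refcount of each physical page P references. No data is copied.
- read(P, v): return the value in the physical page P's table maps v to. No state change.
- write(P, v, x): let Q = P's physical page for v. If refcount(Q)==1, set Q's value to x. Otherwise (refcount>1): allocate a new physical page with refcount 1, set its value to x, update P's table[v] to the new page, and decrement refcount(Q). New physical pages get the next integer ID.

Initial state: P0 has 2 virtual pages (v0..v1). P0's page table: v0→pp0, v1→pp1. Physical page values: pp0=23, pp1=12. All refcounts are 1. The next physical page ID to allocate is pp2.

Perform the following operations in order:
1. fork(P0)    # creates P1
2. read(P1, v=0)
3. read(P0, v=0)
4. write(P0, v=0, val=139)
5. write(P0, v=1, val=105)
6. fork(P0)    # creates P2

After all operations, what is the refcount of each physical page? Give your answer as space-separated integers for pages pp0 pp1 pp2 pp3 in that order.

Answer: 1 1 2 2

Derivation:
Op 1: fork(P0) -> P1. 2 ppages; refcounts: pp0:2 pp1:2
Op 2: read(P1, v0) -> 23. No state change.
Op 3: read(P0, v0) -> 23. No state change.
Op 4: write(P0, v0, 139). refcount(pp0)=2>1 -> COPY to pp2. 3 ppages; refcounts: pp0:1 pp1:2 pp2:1
Op 5: write(P0, v1, 105). refcount(pp1)=2>1 -> COPY to pp3. 4 ppages; refcounts: pp0:1 pp1:1 pp2:1 pp3:1
Op 6: fork(P0) -> P2. 4 ppages; refcounts: pp0:1 pp1:1 pp2:2 pp3:2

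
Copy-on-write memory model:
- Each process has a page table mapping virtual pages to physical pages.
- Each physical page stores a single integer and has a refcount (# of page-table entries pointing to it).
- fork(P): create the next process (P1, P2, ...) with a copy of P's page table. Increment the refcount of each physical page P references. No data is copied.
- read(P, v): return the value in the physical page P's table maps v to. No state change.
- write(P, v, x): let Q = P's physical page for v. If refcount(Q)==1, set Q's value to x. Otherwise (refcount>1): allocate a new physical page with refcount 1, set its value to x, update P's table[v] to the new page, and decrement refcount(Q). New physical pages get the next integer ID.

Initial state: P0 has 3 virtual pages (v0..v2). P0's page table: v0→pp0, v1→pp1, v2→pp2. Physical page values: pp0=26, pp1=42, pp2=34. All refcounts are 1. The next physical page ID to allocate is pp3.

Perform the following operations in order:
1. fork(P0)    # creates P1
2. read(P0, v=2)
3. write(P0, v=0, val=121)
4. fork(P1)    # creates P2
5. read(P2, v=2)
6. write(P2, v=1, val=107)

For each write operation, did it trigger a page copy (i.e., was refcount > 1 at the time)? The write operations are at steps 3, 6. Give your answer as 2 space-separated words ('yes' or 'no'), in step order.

Op 1: fork(P0) -> P1. 3 ppages; refcounts: pp0:2 pp1:2 pp2:2
Op 2: read(P0, v2) -> 34. No state change.
Op 3: write(P0, v0, 121). refcount(pp0)=2>1 -> COPY to pp3. 4 ppages; refcounts: pp0:1 pp1:2 pp2:2 pp3:1
Op 4: fork(P1) -> P2. 4 ppages; refcounts: pp0:2 pp1:3 pp2:3 pp3:1
Op 5: read(P2, v2) -> 34. No state change.
Op 6: write(P2, v1, 107). refcount(pp1)=3>1 -> COPY to pp4. 5 ppages; refcounts: pp0:2 pp1:2 pp2:3 pp3:1 pp4:1

yes yes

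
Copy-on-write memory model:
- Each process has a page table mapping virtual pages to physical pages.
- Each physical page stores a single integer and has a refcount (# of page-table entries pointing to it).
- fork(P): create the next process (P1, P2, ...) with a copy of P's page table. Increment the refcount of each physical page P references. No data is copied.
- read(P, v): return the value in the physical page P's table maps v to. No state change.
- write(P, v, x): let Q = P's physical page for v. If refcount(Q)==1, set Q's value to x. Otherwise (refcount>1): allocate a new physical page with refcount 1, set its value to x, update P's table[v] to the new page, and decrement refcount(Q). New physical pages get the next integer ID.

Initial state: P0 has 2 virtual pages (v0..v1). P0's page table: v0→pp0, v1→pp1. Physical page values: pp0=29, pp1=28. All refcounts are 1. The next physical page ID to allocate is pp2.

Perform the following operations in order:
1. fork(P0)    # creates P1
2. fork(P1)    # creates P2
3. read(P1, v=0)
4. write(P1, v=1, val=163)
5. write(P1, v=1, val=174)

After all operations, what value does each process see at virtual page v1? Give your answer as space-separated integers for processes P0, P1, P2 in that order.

Op 1: fork(P0) -> P1. 2 ppages; refcounts: pp0:2 pp1:2
Op 2: fork(P1) -> P2. 2 ppages; refcounts: pp0:3 pp1:3
Op 3: read(P1, v0) -> 29. No state change.
Op 4: write(P1, v1, 163). refcount(pp1)=3>1 -> COPY to pp2. 3 ppages; refcounts: pp0:3 pp1:2 pp2:1
Op 5: write(P1, v1, 174). refcount(pp2)=1 -> write in place. 3 ppages; refcounts: pp0:3 pp1:2 pp2:1
P0: v1 -> pp1 = 28
P1: v1 -> pp2 = 174
P2: v1 -> pp1 = 28

Answer: 28 174 28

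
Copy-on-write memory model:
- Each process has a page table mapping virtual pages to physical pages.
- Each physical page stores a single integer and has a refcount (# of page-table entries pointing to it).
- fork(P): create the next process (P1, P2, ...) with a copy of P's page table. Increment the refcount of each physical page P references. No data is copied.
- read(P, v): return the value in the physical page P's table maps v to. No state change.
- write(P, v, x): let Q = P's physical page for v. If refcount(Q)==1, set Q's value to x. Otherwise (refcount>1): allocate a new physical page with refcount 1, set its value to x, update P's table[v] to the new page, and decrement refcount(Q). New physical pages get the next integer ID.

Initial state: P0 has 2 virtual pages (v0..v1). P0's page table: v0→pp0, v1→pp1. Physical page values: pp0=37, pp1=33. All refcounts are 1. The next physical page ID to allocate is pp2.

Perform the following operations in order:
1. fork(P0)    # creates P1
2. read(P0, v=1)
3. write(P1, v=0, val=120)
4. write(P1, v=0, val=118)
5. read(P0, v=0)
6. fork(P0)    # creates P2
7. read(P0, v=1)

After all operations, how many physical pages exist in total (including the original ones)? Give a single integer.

Op 1: fork(P0) -> P1. 2 ppages; refcounts: pp0:2 pp1:2
Op 2: read(P0, v1) -> 33. No state change.
Op 3: write(P1, v0, 120). refcount(pp0)=2>1 -> COPY to pp2. 3 ppages; refcounts: pp0:1 pp1:2 pp2:1
Op 4: write(P1, v0, 118). refcount(pp2)=1 -> write in place. 3 ppages; refcounts: pp0:1 pp1:2 pp2:1
Op 5: read(P0, v0) -> 37. No state change.
Op 6: fork(P0) -> P2. 3 ppages; refcounts: pp0:2 pp1:3 pp2:1
Op 7: read(P0, v1) -> 33. No state change.

Answer: 3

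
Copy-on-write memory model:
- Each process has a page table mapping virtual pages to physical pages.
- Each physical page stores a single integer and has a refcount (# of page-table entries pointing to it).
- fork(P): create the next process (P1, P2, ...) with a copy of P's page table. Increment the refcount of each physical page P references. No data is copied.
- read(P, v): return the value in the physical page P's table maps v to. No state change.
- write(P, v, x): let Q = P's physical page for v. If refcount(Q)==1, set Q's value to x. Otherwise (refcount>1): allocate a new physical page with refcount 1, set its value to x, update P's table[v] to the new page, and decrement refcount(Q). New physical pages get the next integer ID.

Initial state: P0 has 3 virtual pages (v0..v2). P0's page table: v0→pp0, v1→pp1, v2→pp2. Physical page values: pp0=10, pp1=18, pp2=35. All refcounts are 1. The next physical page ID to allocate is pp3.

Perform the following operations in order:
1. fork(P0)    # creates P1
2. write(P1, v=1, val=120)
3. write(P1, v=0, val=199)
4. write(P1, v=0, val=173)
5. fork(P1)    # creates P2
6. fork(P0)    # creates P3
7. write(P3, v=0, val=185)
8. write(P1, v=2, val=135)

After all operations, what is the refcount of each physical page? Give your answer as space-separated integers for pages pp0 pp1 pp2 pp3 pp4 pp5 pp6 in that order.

Answer: 1 2 3 2 2 1 1

Derivation:
Op 1: fork(P0) -> P1. 3 ppages; refcounts: pp0:2 pp1:2 pp2:2
Op 2: write(P1, v1, 120). refcount(pp1)=2>1 -> COPY to pp3. 4 ppages; refcounts: pp0:2 pp1:1 pp2:2 pp3:1
Op 3: write(P1, v0, 199). refcount(pp0)=2>1 -> COPY to pp4. 5 ppages; refcounts: pp0:1 pp1:1 pp2:2 pp3:1 pp4:1
Op 4: write(P1, v0, 173). refcount(pp4)=1 -> write in place. 5 ppages; refcounts: pp0:1 pp1:1 pp2:2 pp3:1 pp4:1
Op 5: fork(P1) -> P2. 5 ppages; refcounts: pp0:1 pp1:1 pp2:3 pp3:2 pp4:2
Op 6: fork(P0) -> P3. 5 ppages; refcounts: pp0:2 pp1:2 pp2:4 pp3:2 pp4:2
Op 7: write(P3, v0, 185). refcount(pp0)=2>1 -> COPY to pp5. 6 ppages; refcounts: pp0:1 pp1:2 pp2:4 pp3:2 pp4:2 pp5:1
Op 8: write(P1, v2, 135). refcount(pp2)=4>1 -> COPY to pp6. 7 ppages; refcounts: pp0:1 pp1:2 pp2:3 pp3:2 pp4:2 pp5:1 pp6:1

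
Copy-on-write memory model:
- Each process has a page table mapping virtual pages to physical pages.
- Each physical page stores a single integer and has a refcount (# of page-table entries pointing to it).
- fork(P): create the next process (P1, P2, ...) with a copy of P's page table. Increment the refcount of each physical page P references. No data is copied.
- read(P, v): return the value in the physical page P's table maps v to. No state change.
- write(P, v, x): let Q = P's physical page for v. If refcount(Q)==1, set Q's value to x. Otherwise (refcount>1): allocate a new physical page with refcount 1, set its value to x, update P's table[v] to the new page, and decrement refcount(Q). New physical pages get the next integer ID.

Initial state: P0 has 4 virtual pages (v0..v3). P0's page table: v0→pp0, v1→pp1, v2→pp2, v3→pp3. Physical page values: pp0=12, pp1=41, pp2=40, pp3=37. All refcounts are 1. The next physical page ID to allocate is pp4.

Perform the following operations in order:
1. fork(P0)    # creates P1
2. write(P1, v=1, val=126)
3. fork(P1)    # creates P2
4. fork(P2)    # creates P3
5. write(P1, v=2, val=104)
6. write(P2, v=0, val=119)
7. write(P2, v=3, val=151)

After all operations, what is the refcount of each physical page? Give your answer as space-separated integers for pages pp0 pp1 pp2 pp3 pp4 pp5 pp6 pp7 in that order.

Answer: 3 1 3 3 3 1 1 1

Derivation:
Op 1: fork(P0) -> P1. 4 ppages; refcounts: pp0:2 pp1:2 pp2:2 pp3:2
Op 2: write(P1, v1, 126). refcount(pp1)=2>1 -> COPY to pp4. 5 ppages; refcounts: pp0:2 pp1:1 pp2:2 pp3:2 pp4:1
Op 3: fork(P1) -> P2. 5 ppages; refcounts: pp0:3 pp1:1 pp2:3 pp3:3 pp4:2
Op 4: fork(P2) -> P3. 5 ppages; refcounts: pp0:4 pp1:1 pp2:4 pp3:4 pp4:3
Op 5: write(P1, v2, 104). refcount(pp2)=4>1 -> COPY to pp5. 6 ppages; refcounts: pp0:4 pp1:1 pp2:3 pp3:4 pp4:3 pp5:1
Op 6: write(P2, v0, 119). refcount(pp0)=4>1 -> COPY to pp6. 7 ppages; refcounts: pp0:3 pp1:1 pp2:3 pp3:4 pp4:3 pp5:1 pp6:1
Op 7: write(P2, v3, 151). refcount(pp3)=4>1 -> COPY to pp7. 8 ppages; refcounts: pp0:3 pp1:1 pp2:3 pp3:3 pp4:3 pp5:1 pp6:1 pp7:1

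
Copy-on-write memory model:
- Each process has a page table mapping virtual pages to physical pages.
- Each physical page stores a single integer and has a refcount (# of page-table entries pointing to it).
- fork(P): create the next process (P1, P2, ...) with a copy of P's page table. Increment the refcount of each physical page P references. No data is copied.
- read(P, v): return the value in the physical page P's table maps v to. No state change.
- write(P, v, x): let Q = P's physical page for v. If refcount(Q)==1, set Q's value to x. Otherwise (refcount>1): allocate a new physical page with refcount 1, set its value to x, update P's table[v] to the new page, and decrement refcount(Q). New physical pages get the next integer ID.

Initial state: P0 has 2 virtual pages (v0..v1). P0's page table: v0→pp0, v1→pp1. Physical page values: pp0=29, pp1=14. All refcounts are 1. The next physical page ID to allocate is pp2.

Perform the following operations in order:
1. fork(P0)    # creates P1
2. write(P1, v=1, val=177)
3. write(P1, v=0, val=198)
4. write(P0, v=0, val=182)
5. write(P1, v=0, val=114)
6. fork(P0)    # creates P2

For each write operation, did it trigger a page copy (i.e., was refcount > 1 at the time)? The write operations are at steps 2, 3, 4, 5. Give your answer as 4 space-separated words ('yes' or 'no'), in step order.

Op 1: fork(P0) -> P1. 2 ppages; refcounts: pp0:2 pp1:2
Op 2: write(P1, v1, 177). refcount(pp1)=2>1 -> COPY to pp2. 3 ppages; refcounts: pp0:2 pp1:1 pp2:1
Op 3: write(P1, v0, 198). refcount(pp0)=2>1 -> COPY to pp3. 4 ppages; refcounts: pp0:1 pp1:1 pp2:1 pp3:1
Op 4: write(P0, v0, 182). refcount(pp0)=1 -> write in place. 4 ppages; refcounts: pp0:1 pp1:1 pp2:1 pp3:1
Op 5: write(P1, v0, 114). refcount(pp3)=1 -> write in place. 4 ppages; refcounts: pp0:1 pp1:1 pp2:1 pp3:1
Op 6: fork(P0) -> P2. 4 ppages; refcounts: pp0:2 pp1:2 pp2:1 pp3:1

yes yes no no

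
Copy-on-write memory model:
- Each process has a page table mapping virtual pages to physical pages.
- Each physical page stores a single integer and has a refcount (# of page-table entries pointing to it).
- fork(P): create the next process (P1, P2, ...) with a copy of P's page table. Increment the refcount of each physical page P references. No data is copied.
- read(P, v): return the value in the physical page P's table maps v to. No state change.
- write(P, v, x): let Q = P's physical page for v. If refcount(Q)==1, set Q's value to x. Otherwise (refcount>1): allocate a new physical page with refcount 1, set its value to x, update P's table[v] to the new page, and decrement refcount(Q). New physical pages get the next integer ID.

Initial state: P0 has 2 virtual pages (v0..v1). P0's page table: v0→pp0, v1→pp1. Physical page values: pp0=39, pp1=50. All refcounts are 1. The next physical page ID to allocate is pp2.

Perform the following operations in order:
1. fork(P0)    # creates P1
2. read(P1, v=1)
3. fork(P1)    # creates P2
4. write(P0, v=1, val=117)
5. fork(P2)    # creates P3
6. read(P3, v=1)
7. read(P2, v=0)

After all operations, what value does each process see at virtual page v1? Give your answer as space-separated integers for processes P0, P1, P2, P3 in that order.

Op 1: fork(P0) -> P1. 2 ppages; refcounts: pp0:2 pp1:2
Op 2: read(P1, v1) -> 50. No state change.
Op 3: fork(P1) -> P2. 2 ppages; refcounts: pp0:3 pp1:3
Op 4: write(P0, v1, 117). refcount(pp1)=3>1 -> COPY to pp2. 3 ppages; refcounts: pp0:3 pp1:2 pp2:1
Op 5: fork(P2) -> P3. 3 ppages; refcounts: pp0:4 pp1:3 pp2:1
Op 6: read(P3, v1) -> 50. No state change.
Op 7: read(P2, v0) -> 39. No state change.
P0: v1 -> pp2 = 117
P1: v1 -> pp1 = 50
P2: v1 -> pp1 = 50
P3: v1 -> pp1 = 50

Answer: 117 50 50 50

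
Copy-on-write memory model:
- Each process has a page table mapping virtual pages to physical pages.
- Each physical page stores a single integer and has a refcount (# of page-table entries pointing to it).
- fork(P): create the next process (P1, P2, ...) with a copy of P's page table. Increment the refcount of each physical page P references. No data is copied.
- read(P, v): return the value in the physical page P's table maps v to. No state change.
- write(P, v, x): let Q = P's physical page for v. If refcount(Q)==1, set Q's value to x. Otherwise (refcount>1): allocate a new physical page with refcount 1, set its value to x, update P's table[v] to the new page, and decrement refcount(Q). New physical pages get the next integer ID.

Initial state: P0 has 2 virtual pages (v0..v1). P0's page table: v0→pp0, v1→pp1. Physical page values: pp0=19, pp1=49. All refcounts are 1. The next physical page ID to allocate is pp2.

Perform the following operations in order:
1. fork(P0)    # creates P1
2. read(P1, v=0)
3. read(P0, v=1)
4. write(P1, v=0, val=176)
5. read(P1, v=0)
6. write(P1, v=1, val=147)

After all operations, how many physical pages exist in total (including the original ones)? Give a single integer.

Op 1: fork(P0) -> P1. 2 ppages; refcounts: pp0:2 pp1:2
Op 2: read(P1, v0) -> 19. No state change.
Op 3: read(P0, v1) -> 49. No state change.
Op 4: write(P1, v0, 176). refcount(pp0)=2>1 -> COPY to pp2. 3 ppages; refcounts: pp0:1 pp1:2 pp2:1
Op 5: read(P1, v0) -> 176. No state change.
Op 6: write(P1, v1, 147). refcount(pp1)=2>1 -> COPY to pp3. 4 ppages; refcounts: pp0:1 pp1:1 pp2:1 pp3:1

Answer: 4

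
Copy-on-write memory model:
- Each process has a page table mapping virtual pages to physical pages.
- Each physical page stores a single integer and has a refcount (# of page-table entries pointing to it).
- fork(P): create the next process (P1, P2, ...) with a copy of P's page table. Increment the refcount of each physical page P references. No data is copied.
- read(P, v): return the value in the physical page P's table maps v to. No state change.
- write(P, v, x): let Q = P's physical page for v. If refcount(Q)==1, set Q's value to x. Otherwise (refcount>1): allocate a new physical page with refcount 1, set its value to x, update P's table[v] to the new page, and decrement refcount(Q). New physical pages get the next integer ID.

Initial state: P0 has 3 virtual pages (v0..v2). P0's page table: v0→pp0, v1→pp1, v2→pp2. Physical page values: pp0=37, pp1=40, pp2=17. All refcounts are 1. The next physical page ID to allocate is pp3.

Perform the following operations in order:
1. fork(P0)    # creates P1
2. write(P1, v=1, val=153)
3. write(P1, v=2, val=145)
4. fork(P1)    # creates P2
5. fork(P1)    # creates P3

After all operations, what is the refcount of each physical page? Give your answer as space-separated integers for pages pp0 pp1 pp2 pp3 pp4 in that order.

Answer: 4 1 1 3 3

Derivation:
Op 1: fork(P0) -> P1. 3 ppages; refcounts: pp0:2 pp1:2 pp2:2
Op 2: write(P1, v1, 153). refcount(pp1)=2>1 -> COPY to pp3. 4 ppages; refcounts: pp0:2 pp1:1 pp2:2 pp3:1
Op 3: write(P1, v2, 145). refcount(pp2)=2>1 -> COPY to pp4. 5 ppages; refcounts: pp0:2 pp1:1 pp2:1 pp3:1 pp4:1
Op 4: fork(P1) -> P2. 5 ppages; refcounts: pp0:3 pp1:1 pp2:1 pp3:2 pp4:2
Op 5: fork(P1) -> P3. 5 ppages; refcounts: pp0:4 pp1:1 pp2:1 pp3:3 pp4:3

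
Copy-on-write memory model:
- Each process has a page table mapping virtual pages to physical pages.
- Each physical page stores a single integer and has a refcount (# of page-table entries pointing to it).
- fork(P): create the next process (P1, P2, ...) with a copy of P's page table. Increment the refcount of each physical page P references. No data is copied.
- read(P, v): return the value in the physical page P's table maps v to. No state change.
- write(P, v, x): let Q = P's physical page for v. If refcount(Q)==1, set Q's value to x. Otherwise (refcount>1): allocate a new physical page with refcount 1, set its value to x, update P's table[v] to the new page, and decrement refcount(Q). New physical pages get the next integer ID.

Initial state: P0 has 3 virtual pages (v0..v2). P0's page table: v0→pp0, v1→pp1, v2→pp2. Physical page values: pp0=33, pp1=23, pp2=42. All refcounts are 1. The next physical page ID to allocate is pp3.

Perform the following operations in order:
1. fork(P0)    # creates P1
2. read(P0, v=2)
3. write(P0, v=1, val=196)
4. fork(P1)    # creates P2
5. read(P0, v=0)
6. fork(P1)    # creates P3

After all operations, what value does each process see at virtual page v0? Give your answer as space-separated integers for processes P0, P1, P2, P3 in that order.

Op 1: fork(P0) -> P1. 3 ppages; refcounts: pp0:2 pp1:2 pp2:2
Op 2: read(P0, v2) -> 42. No state change.
Op 3: write(P0, v1, 196). refcount(pp1)=2>1 -> COPY to pp3. 4 ppages; refcounts: pp0:2 pp1:1 pp2:2 pp3:1
Op 4: fork(P1) -> P2. 4 ppages; refcounts: pp0:3 pp1:2 pp2:3 pp3:1
Op 5: read(P0, v0) -> 33. No state change.
Op 6: fork(P1) -> P3. 4 ppages; refcounts: pp0:4 pp1:3 pp2:4 pp3:1
P0: v0 -> pp0 = 33
P1: v0 -> pp0 = 33
P2: v0 -> pp0 = 33
P3: v0 -> pp0 = 33

Answer: 33 33 33 33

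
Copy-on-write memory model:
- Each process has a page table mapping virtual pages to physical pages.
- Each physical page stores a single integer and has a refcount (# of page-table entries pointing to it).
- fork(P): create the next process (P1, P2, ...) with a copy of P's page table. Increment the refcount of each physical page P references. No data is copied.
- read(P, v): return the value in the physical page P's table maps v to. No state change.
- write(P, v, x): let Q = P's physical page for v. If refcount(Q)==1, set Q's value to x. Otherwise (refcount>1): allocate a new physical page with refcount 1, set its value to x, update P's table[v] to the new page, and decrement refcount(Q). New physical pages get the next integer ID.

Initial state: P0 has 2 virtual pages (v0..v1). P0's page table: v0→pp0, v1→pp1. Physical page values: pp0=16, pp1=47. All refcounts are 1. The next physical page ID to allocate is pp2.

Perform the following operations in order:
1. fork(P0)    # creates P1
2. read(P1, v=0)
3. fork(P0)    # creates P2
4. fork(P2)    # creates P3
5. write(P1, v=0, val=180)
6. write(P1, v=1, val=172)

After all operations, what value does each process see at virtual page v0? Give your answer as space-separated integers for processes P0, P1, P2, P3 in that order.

Op 1: fork(P0) -> P1. 2 ppages; refcounts: pp0:2 pp1:2
Op 2: read(P1, v0) -> 16. No state change.
Op 3: fork(P0) -> P2. 2 ppages; refcounts: pp0:3 pp1:3
Op 4: fork(P2) -> P3. 2 ppages; refcounts: pp0:4 pp1:4
Op 5: write(P1, v0, 180). refcount(pp0)=4>1 -> COPY to pp2. 3 ppages; refcounts: pp0:3 pp1:4 pp2:1
Op 6: write(P1, v1, 172). refcount(pp1)=4>1 -> COPY to pp3. 4 ppages; refcounts: pp0:3 pp1:3 pp2:1 pp3:1
P0: v0 -> pp0 = 16
P1: v0 -> pp2 = 180
P2: v0 -> pp0 = 16
P3: v0 -> pp0 = 16

Answer: 16 180 16 16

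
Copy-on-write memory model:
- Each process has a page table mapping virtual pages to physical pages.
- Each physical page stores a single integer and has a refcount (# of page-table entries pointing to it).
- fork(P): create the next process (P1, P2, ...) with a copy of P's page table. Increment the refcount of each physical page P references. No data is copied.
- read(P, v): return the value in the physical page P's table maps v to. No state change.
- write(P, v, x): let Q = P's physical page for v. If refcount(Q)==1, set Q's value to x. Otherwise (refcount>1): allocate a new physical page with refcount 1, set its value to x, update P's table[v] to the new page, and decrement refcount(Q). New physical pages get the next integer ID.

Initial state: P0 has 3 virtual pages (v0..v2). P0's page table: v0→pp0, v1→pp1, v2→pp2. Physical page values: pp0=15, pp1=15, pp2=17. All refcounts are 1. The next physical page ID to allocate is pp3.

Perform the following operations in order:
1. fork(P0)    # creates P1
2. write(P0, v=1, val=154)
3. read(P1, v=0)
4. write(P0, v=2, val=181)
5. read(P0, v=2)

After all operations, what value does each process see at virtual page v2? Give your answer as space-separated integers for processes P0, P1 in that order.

Answer: 181 17

Derivation:
Op 1: fork(P0) -> P1. 3 ppages; refcounts: pp0:2 pp1:2 pp2:2
Op 2: write(P0, v1, 154). refcount(pp1)=2>1 -> COPY to pp3. 4 ppages; refcounts: pp0:2 pp1:1 pp2:2 pp3:1
Op 3: read(P1, v0) -> 15. No state change.
Op 4: write(P0, v2, 181). refcount(pp2)=2>1 -> COPY to pp4. 5 ppages; refcounts: pp0:2 pp1:1 pp2:1 pp3:1 pp4:1
Op 5: read(P0, v2) -> 181. No state change.
P0: v2 -> pp4 = 181
P1: v2 -> pp2 = 17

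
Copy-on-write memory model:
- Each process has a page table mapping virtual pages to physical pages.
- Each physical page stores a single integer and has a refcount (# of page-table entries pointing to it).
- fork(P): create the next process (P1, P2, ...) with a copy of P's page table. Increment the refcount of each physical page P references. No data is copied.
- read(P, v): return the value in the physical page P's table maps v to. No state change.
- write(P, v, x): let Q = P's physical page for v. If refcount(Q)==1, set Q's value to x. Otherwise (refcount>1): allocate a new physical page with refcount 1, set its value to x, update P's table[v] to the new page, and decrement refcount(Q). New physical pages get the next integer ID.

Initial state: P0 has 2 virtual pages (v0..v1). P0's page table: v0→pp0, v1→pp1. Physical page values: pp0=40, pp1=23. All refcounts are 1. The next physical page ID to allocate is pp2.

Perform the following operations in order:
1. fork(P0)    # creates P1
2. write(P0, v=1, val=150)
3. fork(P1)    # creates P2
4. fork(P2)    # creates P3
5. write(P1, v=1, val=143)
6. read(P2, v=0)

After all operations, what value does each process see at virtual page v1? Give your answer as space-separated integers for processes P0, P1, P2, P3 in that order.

Answer: 150 143 23 23

Derivation:
Op 1: fork(P0) -> P1. 2 ppages; refcounts: pp0:2 pp1:2
Op 2: write(P0, v1, 150). refcount(pp1)=2>1 -> COPY to pp2. 3 ppages; refcounts: pp0:2 pp1:1 pp2:1
Op 3: fork(P1) -> P2. 3 ppages; refcounts: pp0:3 pp1:2 pp2:1
Op 4: fork(P2) -> P3. 3 ppages; refcounts: pp0:4 pp1:3 pp2:1
Op 5: write(P1, v1, 143). refcount(pp1)=3>1 -> COPY to pp3. 4 ppages; refcounts: pp0:4 pp1:2 pp2:1 pp3:1
Op 6: read(P2, v0) -> 40. No state change.
P0: v1 -> pp2 = 150
P1: v1 -> pp3 = 143
P2: v1 -> pp1 = 23
P3: v1 -> pp1 = 23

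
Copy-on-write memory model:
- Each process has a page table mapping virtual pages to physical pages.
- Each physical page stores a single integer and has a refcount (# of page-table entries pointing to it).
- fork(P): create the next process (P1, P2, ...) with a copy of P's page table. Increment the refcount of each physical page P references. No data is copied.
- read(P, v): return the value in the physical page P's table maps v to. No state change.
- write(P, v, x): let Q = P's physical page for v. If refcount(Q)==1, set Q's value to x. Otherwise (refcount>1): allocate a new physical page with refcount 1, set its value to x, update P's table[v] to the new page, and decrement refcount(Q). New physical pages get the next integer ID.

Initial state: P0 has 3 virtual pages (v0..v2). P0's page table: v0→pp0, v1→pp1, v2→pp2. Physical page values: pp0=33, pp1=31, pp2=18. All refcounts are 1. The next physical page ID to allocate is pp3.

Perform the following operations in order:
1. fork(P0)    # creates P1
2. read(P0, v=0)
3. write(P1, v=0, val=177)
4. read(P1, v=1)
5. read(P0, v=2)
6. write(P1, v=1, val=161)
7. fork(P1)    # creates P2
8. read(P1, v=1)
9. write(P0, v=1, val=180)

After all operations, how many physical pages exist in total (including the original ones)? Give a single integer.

Answer: 5

Derivation:
Op 1: fork(P0) -> P1. 3 ppages; refcounts: pp0:2 pp1:2 pp2:2
Op 2: read(P0, v0) -> 33. No state change.
Op 3: write(P1, v0, 177). refcount(pp0)=2>1 -> COPY to pp3. 4 ppages; refcounts: pp0:1 pp1:2 pp2:2 pp3:1
Op 4: read(P1, v1) -> 31. No state change.
Op 5: read(P0, v2) -> 18. No state change.
Op 6: write(P1, v1, 161). refcount(pp1)=2>1 -> COPY to pp4. 5 ppages; refcounts: pp0:1 pp1:1 pp2:2 pp3:1 pp4:1
Op 7: fork(P1) -> P2. 5 ppages; refcounts: pp0:1 pp1:1 pp2:3 pp3:2 pp4:2
Op 8: read(P1, v1) -> 161. No state change.
Op 9: write(P0, v1, 180). refcount(pp1)=1 -> write in place. 5 ppages; refcounts: pp0:1 pp1:1 pp2:3 pp3:2 pp4:2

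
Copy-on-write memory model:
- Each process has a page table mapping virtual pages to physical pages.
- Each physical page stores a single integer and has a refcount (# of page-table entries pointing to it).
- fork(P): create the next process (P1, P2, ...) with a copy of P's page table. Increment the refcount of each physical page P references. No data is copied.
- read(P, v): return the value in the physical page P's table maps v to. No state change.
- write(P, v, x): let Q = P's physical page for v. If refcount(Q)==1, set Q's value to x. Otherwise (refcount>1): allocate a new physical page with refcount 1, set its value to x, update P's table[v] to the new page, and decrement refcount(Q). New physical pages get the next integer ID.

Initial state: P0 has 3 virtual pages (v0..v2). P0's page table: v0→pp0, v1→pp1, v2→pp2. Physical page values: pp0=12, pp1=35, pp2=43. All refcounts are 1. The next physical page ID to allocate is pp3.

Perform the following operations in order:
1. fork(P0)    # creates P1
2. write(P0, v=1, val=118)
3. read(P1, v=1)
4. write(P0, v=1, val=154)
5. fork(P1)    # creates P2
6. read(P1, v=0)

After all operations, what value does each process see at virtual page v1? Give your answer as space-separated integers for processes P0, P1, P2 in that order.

Answer: 154 35 35

Derivation:
Op 1: fork(P0) -> P1. 3 ppages; refcounts: pp0:2 pp1:2 pp2:2
Op 2: write(P0, v1, 118). refcount(pp1)=2>1 -> COPY to pp3. 4 ppages; refcounts: pp0:2 pp1:1 pp2:2 pp3:1
Op 3: read(P1, v1) -> 35. No state change.
Op 4: write(P0, v1, 154). refcount(pp3)=1 -> write in place. 4 ppages; refcounts: pp0:2 pp1:1 pp2:2 pp3:1
Op 5: fork(P1) -> P2. 4 ppages; refcounts: pp0:3 pp1:2 pp2:3 pp3:1
Op 6: read(P1, v0) -> 12. No state change.
P0: v1 -> pp3 = 154
P1: v1 -> pp1 = 35
P2: v1 -> pp1 = 35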